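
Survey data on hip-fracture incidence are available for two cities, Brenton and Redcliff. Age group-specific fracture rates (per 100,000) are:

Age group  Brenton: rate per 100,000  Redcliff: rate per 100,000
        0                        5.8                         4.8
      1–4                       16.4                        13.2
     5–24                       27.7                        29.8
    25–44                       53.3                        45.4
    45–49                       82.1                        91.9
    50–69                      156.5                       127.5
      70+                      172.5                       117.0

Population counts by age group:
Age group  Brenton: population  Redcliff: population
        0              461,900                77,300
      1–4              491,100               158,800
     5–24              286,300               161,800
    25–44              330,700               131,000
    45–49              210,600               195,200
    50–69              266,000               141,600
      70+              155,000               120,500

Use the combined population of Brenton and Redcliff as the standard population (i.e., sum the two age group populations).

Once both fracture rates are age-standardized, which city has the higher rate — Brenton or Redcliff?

Brenton

Combined standard total = 3,187,800; weights = 0.1691, 0.2039, 0.1406, 0.1448, 0.1273, 0.1279, 0.0864.
Brenton: 0.1691×5.8 + 0.2039×16.4 + 0.1406×27.7 + 0.1448×53.3 + 0.1273×82.1 + 0.1279×156.5 + 0.0864×172.5 = 61.3075 per 100,000.
Redcliff: 0.1691×4.8 + 0.2039×13.2 + 0.1406×29.8 + 0.1448×45.4 + 0.1273×91.9 + 0.1279×127.5 + 0.0864×117.0 = 52.3800 per 100,000.
The crude rates (55.39 vs 64.21) would put Redcliff higher, but that reflects its age composition; once standardized to a common age structure, Brenton has the higher underlying rate.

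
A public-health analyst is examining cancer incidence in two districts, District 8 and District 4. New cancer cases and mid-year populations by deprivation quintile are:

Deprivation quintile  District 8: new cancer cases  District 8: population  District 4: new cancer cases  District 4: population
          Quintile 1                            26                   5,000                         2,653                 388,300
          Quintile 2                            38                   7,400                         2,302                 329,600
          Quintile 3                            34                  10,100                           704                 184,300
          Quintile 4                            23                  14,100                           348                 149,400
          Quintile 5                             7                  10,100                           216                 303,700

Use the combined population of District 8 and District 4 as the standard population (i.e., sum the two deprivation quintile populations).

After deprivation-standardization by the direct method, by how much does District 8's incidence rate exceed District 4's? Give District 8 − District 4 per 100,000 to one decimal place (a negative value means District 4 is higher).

-105.1

Deprivation-specific rates per 100,000 for District 8: 520.00, 513.51, 336.63, 163.12, 69.31.
For District 4: 683.23, 698.42, 381.99, 232.93, 71.12.
Combined standard total = 1,402,000; weights = 0.2805, 0.2404, 0.1387, 0.1166, 0.2238.
District 8: 0.2805×520.00 + 0.2404×513.51 + 0.1387×336.63 + 0.1166×163.12 + 0.2238×69.31 = 350.5209 per 100,000.
District 4: 0.2805×683.23 + 0.2404×698.42 + 0.1387×381.99 + 0.1166×232.93 + 0.2238×71.12 = 455.5957 per 100,000.
Difference = 350.5209 − 455.5957 = -105.0748.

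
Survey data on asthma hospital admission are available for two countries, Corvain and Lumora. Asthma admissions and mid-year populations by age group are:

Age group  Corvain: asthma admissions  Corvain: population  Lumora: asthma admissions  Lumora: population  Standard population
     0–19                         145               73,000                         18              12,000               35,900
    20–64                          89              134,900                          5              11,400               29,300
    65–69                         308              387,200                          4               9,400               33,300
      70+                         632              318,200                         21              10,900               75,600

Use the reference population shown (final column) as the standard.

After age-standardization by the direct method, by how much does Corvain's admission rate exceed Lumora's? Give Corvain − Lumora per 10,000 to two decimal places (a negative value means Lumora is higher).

2.34

Age-specific rates per 10,000 for Corvain: 19.86, 6.60, 7.95, 19.86.
For Lumora: 15.00, 4.39, 4.26, 19.27.
Standard total = 174,100; weights = 0.2062, 0.1683, 0.1913, 0.4342.
Corvain: 0.2062×19.86 + 0.1683×6.60 + 0.1913×7.95 + 0.4342×19.86 = 15.3522 per 10,000.
Lumora: 0.2062×15.00 + 0.1683×4.39 + 0.1913×4.26 + 0.4342×19.27 = 13.0111 per 10,000.
Difference = 15.3522 − 13.0111 = 2.3412.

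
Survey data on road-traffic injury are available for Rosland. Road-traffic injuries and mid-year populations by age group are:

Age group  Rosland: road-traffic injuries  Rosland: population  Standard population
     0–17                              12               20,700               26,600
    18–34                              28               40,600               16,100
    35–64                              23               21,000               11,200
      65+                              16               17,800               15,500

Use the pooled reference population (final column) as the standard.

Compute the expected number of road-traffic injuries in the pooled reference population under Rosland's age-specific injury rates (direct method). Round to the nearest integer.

53

Age-specific rates per 100,000 for Rosland: 57.97, 68.97, 109.52, 89.89.
Expected road-traffic injuries = Σ (standard pop × age-specific rate ÷ 100,000)
= 26,600×57.97/100,000 + 16,100×68.97/100,000 + 11,200×109.52/100,000 + 15,500×89.89/100,000
= 15.42 + 11.10 + 12.27 + 13.93 = 52.72.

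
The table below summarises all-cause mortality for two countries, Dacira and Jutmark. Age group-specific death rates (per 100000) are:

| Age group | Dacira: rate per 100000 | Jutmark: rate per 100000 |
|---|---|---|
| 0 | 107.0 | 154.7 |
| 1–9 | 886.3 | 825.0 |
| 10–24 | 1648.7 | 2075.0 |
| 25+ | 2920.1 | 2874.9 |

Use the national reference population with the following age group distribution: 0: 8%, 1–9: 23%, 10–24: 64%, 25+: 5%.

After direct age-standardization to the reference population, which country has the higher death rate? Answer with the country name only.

Jutmark

Standard weights: 0.08, 0.23, 0.64, 0.05.
Dacira: 0.0800×107.0 + 0.2300×886.3 + 0.6400×1648.7 + 0.0500×2920.1 = 1413.5820 per 100000.
Jutmark: 0.0800×154.7 + 0.2300×825.0 + 0.6400×2075.0 + 0.0500×2874.9 = 1673.8710 per 100000.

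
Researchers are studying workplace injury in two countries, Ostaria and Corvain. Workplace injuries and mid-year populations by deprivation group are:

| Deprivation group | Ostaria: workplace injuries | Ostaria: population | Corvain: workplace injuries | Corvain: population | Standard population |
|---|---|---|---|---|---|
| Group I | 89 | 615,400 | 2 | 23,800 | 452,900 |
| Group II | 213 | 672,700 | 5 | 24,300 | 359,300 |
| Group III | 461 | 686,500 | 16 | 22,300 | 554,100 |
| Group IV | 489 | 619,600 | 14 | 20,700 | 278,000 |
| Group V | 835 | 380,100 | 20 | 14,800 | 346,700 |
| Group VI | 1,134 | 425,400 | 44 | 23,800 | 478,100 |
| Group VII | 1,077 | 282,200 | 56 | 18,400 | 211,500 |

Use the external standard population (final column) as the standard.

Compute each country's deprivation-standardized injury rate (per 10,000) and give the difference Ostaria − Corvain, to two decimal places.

3.43

Deprivation-specific rates per 10,000 for Ostaria: 1.45, 3.17, 6.72, 7.89, 21.97, 26.66, 38.16.
For Corvain: 0.84, 2.06, 7.17, 6.76, 13.51, 18.49, 30.43.
Standard total = 2,680,600; weights = 0.1690, 0.1340, 0.2067, 0.1037, 0.1293, 0.1784, 0.0789.
Ostaria: 0.1690×1.45 + 0.1340×3.17 + 0.2067×6.72 + 0.1037×7.89 + 0.1293×21.97 + 0.1784×26.66 + 0.0789×38.16 = 13.4822 per 10,000.
Corvain: 0.1690×0.84 + 0.1340×2.06 + 0.2067×7.17 + 0.1037×6.76 + 0.1293×13.51 + 0.1784×18.49 + 0.0789×30.43 = 10.0487 per 10,000.
Difference = 13.4822 − 10.0487 = 3.4335.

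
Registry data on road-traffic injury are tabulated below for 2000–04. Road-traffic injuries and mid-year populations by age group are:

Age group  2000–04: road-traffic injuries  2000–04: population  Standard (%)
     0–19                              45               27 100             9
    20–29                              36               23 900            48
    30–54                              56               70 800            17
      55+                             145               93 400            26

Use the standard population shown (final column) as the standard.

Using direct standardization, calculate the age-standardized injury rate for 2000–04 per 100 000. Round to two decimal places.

Age-specific rates per 100 000 for 2000–04: 166.05, 150.63, 79.10, 155.25.
Standard weights: 0.09, 0.48, 0.17, 0.26.
Standardized rate: 0.0900×166.05 + 0.4800×150.63 + 0.1700×79.10 + 0.2600×155.25 = 141.0563 per 100 000.

141.06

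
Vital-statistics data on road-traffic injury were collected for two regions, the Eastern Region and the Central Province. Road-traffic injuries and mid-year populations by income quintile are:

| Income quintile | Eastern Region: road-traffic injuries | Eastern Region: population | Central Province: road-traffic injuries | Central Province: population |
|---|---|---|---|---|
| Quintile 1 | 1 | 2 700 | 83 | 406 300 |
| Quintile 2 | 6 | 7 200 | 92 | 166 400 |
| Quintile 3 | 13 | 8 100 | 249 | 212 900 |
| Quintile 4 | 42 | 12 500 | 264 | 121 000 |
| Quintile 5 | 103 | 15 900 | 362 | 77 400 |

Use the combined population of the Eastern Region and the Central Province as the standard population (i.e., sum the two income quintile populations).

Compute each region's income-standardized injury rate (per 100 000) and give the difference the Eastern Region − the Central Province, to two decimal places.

Income-specific rates per 100 000 for the Eastern Region: 37.04, 83.33, 160.49, 336.00, 647.80.
For the Central Province: 20.43, 55.29, 116.96, 218.18, 467.70.
Combined standard total = 1 030 400; weights = 0.3969, 0.1685, 0.2145, 0.1296, 0.0905.
The Eastern Region: 0.3969×37.04 + 0.1685×83.33 + 0.2145×160.49 + 0.1296×336.00 + 0.0905×647.80 = 165.3528 per 100 000.
The Central Province: 0.3969×20.43 + 0.1685×55.29 + 0.2145×116.96 + 0.1296×218.18 + 0.0905×467.70 = 113.1253 per 100 000.
Difference = 165.3528 − 113.1253 = 52.2276.

52.23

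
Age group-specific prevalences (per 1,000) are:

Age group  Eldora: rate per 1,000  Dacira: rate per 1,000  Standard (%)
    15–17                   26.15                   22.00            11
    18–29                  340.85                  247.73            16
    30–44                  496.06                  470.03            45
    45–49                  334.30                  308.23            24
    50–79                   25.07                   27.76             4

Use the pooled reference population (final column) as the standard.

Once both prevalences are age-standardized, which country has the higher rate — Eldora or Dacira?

Standard weights: 0.11, 0.16, 0.45, 0.24, 0.04.
Eldora: 0.1100×26.15 + 0.1600×340.85 + 0.4500×496.06 + 0.2400×334.30 + 0.0400×25.07 = 361.8743 per 1,000.
Dacira: 0.1100×22.00 + 0.1600×247.73 + 0.4500×470.03 + 0.2400×308.23 + 0.0400×27.76 = 328.6559 per 1,000.

Eldora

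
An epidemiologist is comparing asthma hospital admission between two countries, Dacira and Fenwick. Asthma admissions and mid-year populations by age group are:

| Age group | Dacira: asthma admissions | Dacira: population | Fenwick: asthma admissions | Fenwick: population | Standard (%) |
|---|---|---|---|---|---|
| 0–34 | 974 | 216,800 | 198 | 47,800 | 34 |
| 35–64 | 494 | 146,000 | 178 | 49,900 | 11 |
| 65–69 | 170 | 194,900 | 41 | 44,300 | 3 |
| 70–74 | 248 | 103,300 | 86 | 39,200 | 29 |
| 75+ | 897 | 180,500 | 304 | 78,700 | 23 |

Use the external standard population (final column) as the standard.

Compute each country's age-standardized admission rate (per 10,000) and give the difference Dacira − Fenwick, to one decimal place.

Age-specific rates per 10,000 for Dacira: 44.93, 33.84, 8.72, 24.01, 49.70.
For Fenwick: 41.42, 35.67, 9.26, 21.94, 38.63.
Standard weights: 0.34, 0.11, 0.03, 0.29, 0.23.
Dacira: 0.3400×44.93 + 0.1100×33.84 + 0.0300×8.72 + 0.2900×24.01 + 0.2300×49.70 = 37.6507 per 10,000.
Fenwick: 0.3400×41.42 + 0.1100×35.67 + 0.0300×9.26 + 0.2900×21.94 + 0.2300×38.63 = 33.5318 per 10,000.
Difference = 37.6507 − 33.5318 = 4.1189.

4.1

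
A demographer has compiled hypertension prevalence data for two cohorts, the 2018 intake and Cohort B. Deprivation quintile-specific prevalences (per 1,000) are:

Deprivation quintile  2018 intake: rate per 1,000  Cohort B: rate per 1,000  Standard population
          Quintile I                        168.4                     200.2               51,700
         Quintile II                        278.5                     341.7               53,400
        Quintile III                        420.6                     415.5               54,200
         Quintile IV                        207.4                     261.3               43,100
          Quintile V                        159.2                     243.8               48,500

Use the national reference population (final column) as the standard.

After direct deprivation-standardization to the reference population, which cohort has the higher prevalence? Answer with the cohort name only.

Cohort B

Standard total = 250,900; weights = 0.2061, 0.2128, 0.2160, 0.1718, 0.1933.
The 2018 intake: 0.2061×168.4 + 0.2128×278.5 + 0.2160×420.6 + 0.1718×207.4 + 0.1933×159.2 = 251.2349 per 1,000.
Cohort B: 0.2061×200.2 + 0.2128×341.7 + 0.2160×415.5 + 0.1718×261.3 + 0.1933×243.8 = 295.7495 per 1,000.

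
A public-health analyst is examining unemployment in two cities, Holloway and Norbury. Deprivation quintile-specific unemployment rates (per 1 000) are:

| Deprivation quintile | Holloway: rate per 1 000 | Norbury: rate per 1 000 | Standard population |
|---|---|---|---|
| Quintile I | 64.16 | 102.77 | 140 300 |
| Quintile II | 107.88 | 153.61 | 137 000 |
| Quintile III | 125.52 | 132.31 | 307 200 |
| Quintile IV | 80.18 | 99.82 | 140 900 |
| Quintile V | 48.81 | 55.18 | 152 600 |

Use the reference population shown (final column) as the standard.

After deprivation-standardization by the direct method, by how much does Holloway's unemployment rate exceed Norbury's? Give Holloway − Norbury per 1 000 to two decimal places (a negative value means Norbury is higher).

-19.94

Standard total = 878 000; weights = 0.1598, 0.1560, 0.3499, 0.1605, 0.1738.
Holloway: 0.1598×64.16 + 0.1560×107.88 + 0.3499×125.52 + 0.1605×80.18 + 0.1738×48.81 = 92.3539 per 1 000.
Norbury: 0.1598×102.77 + 0.1560×153.61 + 0.3499×132.31 + 0.1605×99.82 + 0.1738×55.18 = 112.2938 per 1 000.
Difference = 92.3539 − 112.2938 = -19.9399.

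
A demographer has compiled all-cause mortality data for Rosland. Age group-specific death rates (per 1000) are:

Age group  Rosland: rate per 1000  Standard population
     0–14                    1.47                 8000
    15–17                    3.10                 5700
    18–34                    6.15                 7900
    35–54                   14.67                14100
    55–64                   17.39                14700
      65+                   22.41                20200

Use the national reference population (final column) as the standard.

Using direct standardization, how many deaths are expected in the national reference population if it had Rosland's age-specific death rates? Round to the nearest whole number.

Expected deaths = Σ (standard pop × age-specific rate ÷ 1000)
= 8000×1.47/1000 + 5700×3.10/1000 + 7900×6.15/1000 + 14100×14.67/1000 + 14700×17.39/1000 + 20200×22.41/1000
= 11.76 + 17.67 + 48.59 + 206.85 + 255.63 + 452.68 = 993.18.

993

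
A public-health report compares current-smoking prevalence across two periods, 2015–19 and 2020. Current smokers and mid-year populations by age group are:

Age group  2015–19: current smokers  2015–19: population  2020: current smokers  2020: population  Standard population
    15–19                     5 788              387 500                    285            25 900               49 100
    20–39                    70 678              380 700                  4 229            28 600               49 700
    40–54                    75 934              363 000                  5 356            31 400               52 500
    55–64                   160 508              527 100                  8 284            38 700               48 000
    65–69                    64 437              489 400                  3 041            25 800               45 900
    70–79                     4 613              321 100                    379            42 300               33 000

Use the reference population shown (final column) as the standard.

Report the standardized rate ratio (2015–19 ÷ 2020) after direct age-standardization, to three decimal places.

1.282

Age-specific rates per 1 000 for 2015–19: 14.937, 185.653, 209.185, 304.511, 131.665, 14.366.
For 2020: 11.004, 147.867, 170.573, 214.057, 117.868, 8.960.
Standard total = 278 200; weights = 0.1765, 0.1786, 0.1887, 0.1725, 0.1650, 0.1186.
2015–19: 0.1765×14.937 + 0.1786×185.653 + 0.1887×209.185 + 0.1725×304.511 + 0.1650×131.665 + 0.1186×14.366 = 151.2459 per 1 000.
2020: 0.1765×11.004 + 0.1786×147.867 + 0.1887×170.573 + 0.1725×214.057 + 0.1650×117.868 + 0.1186×8.960 = 117.9904 per 1 000.
Ratio = 151.2459 ÷ 117.9904 = 1.28185.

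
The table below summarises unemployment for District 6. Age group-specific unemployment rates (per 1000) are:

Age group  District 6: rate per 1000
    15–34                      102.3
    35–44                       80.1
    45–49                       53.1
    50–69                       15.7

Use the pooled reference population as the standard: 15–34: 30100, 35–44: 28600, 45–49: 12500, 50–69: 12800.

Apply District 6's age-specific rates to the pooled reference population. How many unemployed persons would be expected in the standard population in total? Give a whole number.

Expected unemployed persons = Σ (standard pop × age-specific rate ÷ 1000)
= 30100×102.3/1000 + 28600×80.1/1000 + 12500×53.1/1000 + 12800×15.7/1000
= 3079.23 + 2290.86 + 663.75 + 200.96 = 6234.80.

6235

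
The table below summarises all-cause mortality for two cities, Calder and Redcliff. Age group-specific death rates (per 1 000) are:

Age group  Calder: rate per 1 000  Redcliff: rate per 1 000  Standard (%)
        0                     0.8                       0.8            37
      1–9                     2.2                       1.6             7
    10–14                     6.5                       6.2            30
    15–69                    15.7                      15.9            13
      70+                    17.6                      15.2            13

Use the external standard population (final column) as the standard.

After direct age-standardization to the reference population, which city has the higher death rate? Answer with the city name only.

Calder

Standard weights: 0.37, 0.07, 0.30, 0.13, 0.13.
Calder: 0.3700×0.8 + 0.0700×2.2 + 0.3000×6.5 + 0.1300×15.7 + 0.1300×17.6 = 6.7290 per 1 000.
Redcliff: 0.3700×0.8 + 0.0700×1.6 + 0.3000×6.2 + 0.1300×15.9 + 0.1300×15.2 = 6.3110 per 1 000.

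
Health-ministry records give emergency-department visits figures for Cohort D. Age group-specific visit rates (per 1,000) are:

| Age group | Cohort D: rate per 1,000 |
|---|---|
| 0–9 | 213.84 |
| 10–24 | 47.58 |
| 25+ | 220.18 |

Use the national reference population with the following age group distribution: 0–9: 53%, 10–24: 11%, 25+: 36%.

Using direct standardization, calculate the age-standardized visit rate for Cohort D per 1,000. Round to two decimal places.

Standard weights: 0.53, 0.11, 0.36.
Standardized rate: 0.5300×213.84 + 0.1100×47.58 + 0.3600×220.18 = 197.8338 per 1,000.

197.83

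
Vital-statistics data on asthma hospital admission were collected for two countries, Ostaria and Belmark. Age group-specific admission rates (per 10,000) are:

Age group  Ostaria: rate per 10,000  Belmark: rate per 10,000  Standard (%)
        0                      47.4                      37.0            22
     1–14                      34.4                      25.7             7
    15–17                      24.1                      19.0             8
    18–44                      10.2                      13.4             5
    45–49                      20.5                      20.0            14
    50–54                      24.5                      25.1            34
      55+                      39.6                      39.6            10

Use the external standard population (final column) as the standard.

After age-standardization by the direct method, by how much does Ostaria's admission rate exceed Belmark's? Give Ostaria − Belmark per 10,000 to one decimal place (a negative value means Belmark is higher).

3.0

Standard weights: 0.22, 0.07, 0.08, 0.05, 0.14, 0.34, 0.10.
Ostaria: 0.2200×47.4 + 0.0700×34.4 + 0.0800×24.1 + 0.0500×10.2 + 0.1400×20.5 + 0.3400×24.5 + 0.1000×39.6 = 30.4340 per 10,000.
Belmark: 0.2200×37.0 + 0.0700×25.7 + 0.0800×19.0 + 0.0500×13.4 + 0.1400×20.0 + 0.3400×25.1 + 0.1000×39.6 = 27.4230 per 10,000.
Difference = 30.4340 − 27.4230 = 3.0110.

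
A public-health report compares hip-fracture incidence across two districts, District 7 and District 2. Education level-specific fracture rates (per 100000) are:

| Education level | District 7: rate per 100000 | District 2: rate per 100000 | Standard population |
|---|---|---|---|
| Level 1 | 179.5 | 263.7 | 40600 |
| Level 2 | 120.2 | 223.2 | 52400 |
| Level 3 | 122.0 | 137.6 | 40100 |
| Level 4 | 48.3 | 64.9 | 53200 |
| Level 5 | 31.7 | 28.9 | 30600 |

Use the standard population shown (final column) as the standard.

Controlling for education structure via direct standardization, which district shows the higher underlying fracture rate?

District 2

Standard total = 216900; weights = 0.1872, 0.2416, 0.1849, 0.2453, 0.1411.
District 7: 0.1872×179.5 + 0.2416×120.2 + 0.1849×122.0 + 0.2453×48.3 + 0.1411×31.7 = 101.5120 per 100000.
District 2: 0.1872×263.7 + 0.2416×223.2 + 0.1849×137.6 + 0.2453×64.9 + 0.1411×28.9 = 148.7168 per 100000.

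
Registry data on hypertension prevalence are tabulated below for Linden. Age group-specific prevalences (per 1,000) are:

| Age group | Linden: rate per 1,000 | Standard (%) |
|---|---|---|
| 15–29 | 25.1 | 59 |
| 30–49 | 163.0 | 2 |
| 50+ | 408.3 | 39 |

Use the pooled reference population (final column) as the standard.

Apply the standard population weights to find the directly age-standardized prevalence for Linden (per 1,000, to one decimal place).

Standard weights: 0.59, 0.02, 0.39.
Standardized rate: 0.5900×25.1 + 0.0200×163.0 + 0.3900×408.3 = 177.3060 per 1,000.

177.3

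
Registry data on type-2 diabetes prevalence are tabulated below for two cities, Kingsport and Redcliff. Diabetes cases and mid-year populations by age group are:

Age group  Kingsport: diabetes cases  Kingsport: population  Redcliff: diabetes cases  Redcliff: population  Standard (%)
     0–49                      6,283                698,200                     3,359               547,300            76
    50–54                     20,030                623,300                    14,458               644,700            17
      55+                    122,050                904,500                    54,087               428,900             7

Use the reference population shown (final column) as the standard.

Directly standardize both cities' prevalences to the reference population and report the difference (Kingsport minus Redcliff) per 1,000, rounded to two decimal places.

4.44

Age-specific rates per 1,000 for Kingsport: 8.999, 32.135, 134.936.
For Redcliff: 6.137, 22.426, 126.106.
Standard weights: 0.76, 0.17, 0.07.
Kingsport: 0.7600×8.999 + 0.1700×32.135 + 0.0700×134.936 = 21.7477 per 1,000.
Redcliff: 0.7600×6.137 + 0.1700×22.426 + 0.0700×126.106 = 17.3043 per 1,000.
Difference = 21.7477 − 17.3043 = 4.4434.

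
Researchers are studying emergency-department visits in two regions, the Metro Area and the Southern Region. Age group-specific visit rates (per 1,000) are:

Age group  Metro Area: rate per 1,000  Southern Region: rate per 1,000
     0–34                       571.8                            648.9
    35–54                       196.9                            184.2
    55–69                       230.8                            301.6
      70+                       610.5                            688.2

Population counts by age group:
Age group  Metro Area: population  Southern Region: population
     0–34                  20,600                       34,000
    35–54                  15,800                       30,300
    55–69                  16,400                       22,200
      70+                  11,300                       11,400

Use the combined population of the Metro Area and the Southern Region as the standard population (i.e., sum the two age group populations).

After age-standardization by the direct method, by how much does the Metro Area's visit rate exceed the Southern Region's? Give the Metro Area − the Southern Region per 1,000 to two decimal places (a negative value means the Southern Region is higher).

Combined standard total = 162,000; weights = 0.3370, 0.2846, 0.2383, 0.1401.
The Metro Area: 0.3370×571.8 + 0.2846×196.9 + 0.2383×230.8 + 0.1401×610.5 = 389.2877 per 1,000.
The Southern Region: 0.3370×648.9 + 0.2846×184.2 + 0.2383×301.6 + 0.1401×688.2 = 439.4164 per 1,000.
Difference = 389.2877 − 439.4164 = -50.1288.

-50.13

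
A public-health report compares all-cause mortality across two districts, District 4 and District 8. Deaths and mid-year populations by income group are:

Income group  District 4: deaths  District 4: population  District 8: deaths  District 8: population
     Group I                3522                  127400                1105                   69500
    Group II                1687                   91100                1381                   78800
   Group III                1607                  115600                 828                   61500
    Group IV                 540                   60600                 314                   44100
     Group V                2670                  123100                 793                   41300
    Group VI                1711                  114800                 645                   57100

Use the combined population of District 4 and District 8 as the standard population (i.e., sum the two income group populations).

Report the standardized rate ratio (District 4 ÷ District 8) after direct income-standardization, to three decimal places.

Income-specific rates per 1000 for District 4: 27.645, 18.518, 13.901, 8.911, 21.690, 14.904.
For District 8: 15.899, 17.525, 13.463, 7.120, 19.201, 11.296.
Combined standard total = 984900; weights = 0.1999, 0.1725, 0.1798, 0.1063, 0.1669, 0.1745.
District 4: 0.1999×27.645 + 0.1725×18.518 + 0.1798×13.901 + 0.1063×8.911 + 0.1669×21.690 + 0.1745×14.904 = 18.3900 per 1000.
District 8: 0.1999×15.899 + 0.1725×17.525 + 0.1798×13.463 + 0.1063×7.120 + 0.1669×19.201 + 0.1745×11.296 = 14.5562 per 1000.
Ratio = 18.3900 ÷ 14.5562 = 1.26338.

1.263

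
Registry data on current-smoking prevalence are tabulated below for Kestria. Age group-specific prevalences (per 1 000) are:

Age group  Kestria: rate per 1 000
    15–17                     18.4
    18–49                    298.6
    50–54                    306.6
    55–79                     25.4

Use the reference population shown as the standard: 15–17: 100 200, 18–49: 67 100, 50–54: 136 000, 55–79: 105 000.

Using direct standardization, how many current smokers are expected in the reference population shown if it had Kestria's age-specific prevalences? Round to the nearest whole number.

66244

Expected current smokers = Σ (standard pop × age-specific rate ÷ 1 000)
= 100 200×18.4/1 000 + 67 100×298.6/1 000 + 136 000×306.6/1 000 + 105 000×25.4/1 000
= 1843.68 + 20036.06 + 41697.60 + 2667.00 = 66244.34.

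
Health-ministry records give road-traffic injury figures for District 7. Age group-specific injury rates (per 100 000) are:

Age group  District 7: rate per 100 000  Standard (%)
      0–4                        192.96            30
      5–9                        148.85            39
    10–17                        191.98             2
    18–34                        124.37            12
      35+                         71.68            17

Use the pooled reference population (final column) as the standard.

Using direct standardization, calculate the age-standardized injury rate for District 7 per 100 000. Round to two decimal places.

Standard weights: 0.30, 0.39, 0.02, 0.12, 0.17.
Standardized rate: 0.3000×192.96 + 0.3900×148.85 + 0.0200×191.98 + 0.1200×124.37 + 0.1700×71.68 = 146.8891 per 100 000.

146.89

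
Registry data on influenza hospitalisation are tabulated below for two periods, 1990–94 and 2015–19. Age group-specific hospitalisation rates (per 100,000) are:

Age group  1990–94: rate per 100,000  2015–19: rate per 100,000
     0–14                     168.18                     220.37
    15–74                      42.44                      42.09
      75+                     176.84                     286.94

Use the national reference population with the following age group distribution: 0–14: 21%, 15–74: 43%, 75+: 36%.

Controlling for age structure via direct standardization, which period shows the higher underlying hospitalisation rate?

2015–19

Standard weights: 0.21, 0.43, 0.36.
1990–94: 0.2100×168.18 + 0.4300×42.44 + 0.3600×176.84 = 117.2294 per 100,000.
2015–19: 0.2100×220.37 + 0.4300×42.09 + 0.3600×286.94 = 167.6748 per 100,000.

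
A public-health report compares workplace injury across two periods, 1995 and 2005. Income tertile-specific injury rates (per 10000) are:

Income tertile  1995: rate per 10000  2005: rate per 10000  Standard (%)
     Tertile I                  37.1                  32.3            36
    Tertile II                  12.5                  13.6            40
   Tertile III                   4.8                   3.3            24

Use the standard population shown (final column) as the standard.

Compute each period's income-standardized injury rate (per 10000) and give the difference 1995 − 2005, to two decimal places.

1.65

Standard weights: 0.36, 0.40, 0.24.
1995: 0.3600×37.1 + 0.4000×12.5 + 0.2400×4.8 = 19.5080 per 10000.
2005: 0.3600×32.3 + 0.4000×13.6 + 0.2400×3.3 = 17.8600 per 10000.
Difference = 19.5080 − 17.8600 = 1.6480.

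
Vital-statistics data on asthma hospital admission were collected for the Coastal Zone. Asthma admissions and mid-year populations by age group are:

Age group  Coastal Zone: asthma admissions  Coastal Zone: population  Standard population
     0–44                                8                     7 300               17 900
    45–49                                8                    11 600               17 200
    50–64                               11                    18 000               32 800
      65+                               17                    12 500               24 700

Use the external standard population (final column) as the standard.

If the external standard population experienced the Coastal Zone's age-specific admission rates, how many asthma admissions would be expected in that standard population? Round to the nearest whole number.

Age-specific rates per 10 000 for the Coastal Zone: 10.96, 6.90, 6.11, 13.60.
Expected asthma admissions = Σ (standard pop × age-specific rate ÷ 10 000)
= 17 900×10.96/10 000 + 17 200×6.90/10 000 + 32 800×6.11/10 000 + 24 700×13.60/10 000
= 19.62 + 11.86 + 20.04 + 33.59 = 85.11.

85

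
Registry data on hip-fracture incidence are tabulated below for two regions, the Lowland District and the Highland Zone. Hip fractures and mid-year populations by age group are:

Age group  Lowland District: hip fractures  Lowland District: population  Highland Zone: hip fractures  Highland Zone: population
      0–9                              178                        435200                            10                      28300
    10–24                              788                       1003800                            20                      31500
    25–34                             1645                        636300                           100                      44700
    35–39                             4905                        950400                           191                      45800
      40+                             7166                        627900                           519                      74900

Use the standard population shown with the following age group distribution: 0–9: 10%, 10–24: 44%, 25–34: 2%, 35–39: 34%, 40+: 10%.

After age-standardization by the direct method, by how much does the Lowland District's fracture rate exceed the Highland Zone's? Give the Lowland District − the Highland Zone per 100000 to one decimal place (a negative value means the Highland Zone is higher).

Age-specific rates per 100000 for the Lowland District: 40.90, 78.50, 258.53, 516.10, 1141.26.
For the Highland Zone: 35.34, 63.49, 223.71, 417.03, 692.92.
Standard weights: 0.10, 0.44, 0.02, 0.34, 0.10.
The Lowland District: 0.1000×40.90 + 0.4400×78.50 + 0.0200×258.53 + 0.3400×516.10 + 0.1000×1141.26 = 333.4013 per 100000.
The Highland Zone: 0.1000×35.34 + 0.4400×63.49 + 0.0200×223.71 + 0.3400×417.03 + 0.1000×692.92 = 247.0271 per 100000.
Difference = 333.4013 − 247.0271 = 86.3741.

86.4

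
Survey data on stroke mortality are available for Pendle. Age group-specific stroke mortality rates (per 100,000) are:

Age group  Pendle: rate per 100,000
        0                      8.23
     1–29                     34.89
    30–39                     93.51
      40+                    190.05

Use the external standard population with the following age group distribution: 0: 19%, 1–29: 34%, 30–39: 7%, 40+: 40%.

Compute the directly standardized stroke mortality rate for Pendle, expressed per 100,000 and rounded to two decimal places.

Standard weights: 0.19, 0.34, 0.07, 0.40.
Standardized rate: 0.1900×8.23 + 0.3400×34.89 + 0.0700×93.51 + 0.4000×190.05 = 95.9920 per 100,000.

95.99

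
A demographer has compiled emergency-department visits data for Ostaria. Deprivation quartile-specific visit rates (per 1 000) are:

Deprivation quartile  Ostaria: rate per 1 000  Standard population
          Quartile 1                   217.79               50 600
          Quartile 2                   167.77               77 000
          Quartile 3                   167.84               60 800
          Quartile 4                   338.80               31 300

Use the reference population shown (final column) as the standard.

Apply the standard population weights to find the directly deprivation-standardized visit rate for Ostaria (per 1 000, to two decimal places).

Standard total = 219 700; weights = 0.2303, 0.3505, 0.2767, 0.1425.
Standardized rate: 0.2303×217.79 + 0.3505×167.77 + 0.2767×167.84 + 0.1425×338.80 = 203.6758 per 1 000.

203.68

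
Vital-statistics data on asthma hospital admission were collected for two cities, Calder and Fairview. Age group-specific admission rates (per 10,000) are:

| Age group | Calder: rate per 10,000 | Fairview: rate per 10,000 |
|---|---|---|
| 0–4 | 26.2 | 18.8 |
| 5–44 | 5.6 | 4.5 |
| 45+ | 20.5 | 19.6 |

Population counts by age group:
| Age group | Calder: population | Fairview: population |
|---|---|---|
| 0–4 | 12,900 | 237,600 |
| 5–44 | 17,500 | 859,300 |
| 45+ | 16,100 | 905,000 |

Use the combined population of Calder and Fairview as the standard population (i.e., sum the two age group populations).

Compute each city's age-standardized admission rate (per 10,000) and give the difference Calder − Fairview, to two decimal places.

1.78

Combined standard total = 2,048,400; weights = 0.1223, 0.4280, 0.4497.
Calder: 0.1223×26.2 + 0.4280×5.6 + 0.4497×20.5 = 14.8192 per 10,000.
Fairview: 0.1223×18.8 + 0.4280×4.5 + 0.4497×19.6 = 13.0387 per 10,000.
Difference = 14.8192 − 13.0387 = 1.7805.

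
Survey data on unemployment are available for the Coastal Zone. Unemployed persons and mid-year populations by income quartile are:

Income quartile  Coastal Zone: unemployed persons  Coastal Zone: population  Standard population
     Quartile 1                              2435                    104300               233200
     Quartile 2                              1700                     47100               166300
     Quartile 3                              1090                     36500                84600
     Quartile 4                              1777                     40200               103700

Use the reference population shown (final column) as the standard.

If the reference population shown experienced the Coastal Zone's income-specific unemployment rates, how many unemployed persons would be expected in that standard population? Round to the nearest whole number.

Income-specific rates per 1000 for the Coastal Zone: 23.346, 36.093, 29.863, 44.204.
Expected unemployed persons = Σ (standard pop × income-specific rate ÷ 1000)
= 233200×23.346/1000 + 166300×36.093/1000 + 84600×29.863/1000 + 103700×44.204/1000
= 5444.31 + 6002.34 + 2526.41 + 4583.95 = 18557.01.

18557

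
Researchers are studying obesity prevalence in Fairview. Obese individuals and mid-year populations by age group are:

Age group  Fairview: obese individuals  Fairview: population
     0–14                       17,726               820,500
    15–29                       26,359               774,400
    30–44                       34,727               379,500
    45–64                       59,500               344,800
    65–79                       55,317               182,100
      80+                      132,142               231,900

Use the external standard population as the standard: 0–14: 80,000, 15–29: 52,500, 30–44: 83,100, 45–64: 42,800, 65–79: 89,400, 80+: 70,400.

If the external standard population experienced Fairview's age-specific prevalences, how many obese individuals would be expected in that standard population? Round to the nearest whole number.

Age-specific rates per 1,000 for Fairview: 21.604, 34.038, 91.507, 172.564, 303.773, 569.823.
Expected obese individuals = Σ (standard pop × age-specific rate ÷ 1,000)
= 80,000×21.604/1,000 + 52,500×34.038/1,000 + 83,100×91.507/1,000 + 42,800×172.564/1,000 + 89,400×303.773/1,000 + 70,400×569.823/1,000
= 1728.31 + 1786.99 + 7604.25 + 7385.73 + 27157.28 + 40115.55 = 85778.12.

85778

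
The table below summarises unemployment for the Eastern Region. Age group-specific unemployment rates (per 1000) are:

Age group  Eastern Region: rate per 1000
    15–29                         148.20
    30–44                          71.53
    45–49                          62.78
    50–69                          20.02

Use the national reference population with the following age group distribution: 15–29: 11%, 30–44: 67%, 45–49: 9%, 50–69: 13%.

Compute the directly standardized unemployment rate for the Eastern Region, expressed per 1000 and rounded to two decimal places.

72.48

Standard weights: 0.11, 0.67, 0.09, 0.13.
Standardized rate: 0.1100×148.20 + 0.6700×71.53 + 0.0900×62.78 + 0.1300×20.02 = 72.4799 per 1000.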